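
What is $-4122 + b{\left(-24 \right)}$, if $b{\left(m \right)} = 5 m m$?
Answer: $-1242$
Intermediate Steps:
$b{\left(m \right)} = 5 m^{2}$
$-4122 + b{\left(-24 \right)} = -4122 + 5 \left(-24\right)^{2} = -4122 + 5 \cdot 576 = -4122 + 2880 = -1242$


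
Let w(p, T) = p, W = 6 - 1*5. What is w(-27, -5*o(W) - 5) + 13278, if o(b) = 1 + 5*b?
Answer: 13251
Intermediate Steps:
W = 1 (W = 6 - 5 = 1)
w(-27, -5*o(W) - 5) + 13278 = -27 + 13278 = 13251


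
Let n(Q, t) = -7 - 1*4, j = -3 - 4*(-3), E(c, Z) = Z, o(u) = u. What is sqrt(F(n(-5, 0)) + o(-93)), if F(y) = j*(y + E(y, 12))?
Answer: 2*I*sqrt(21) ≈ 9.1651*I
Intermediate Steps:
j = 9 (j = -3 + 12 = 9)
n(Q, t) = -11 (n(Q, t) = -7 - 4 = -11)
F(y) = 108 + 9*y (F(y) = 9*(y + 12) = 9*(12 + y) = 108 + 9*y)
sqrt(F(n(-5, 0)) + o(-93)) = sqrt((108 + 9*(-11)) - 93) = sqrt((108 - 99) - 93) = sqrt(9 - 93) = sqrt(-84) = 2*I*sqrt(21)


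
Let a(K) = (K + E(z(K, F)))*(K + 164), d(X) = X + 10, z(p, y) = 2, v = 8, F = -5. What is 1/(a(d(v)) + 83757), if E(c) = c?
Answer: 1/87397 ≈ 1.1442e-5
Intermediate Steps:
d(X) = 10 + X
a(K) = (2 + K)*(164 + K) (a(K) = (K + 2)*(K + 164) = (2 + K)*(164 + K))
1/(a(d(v)) + 83757) = 1/((328 + (10 + 8)² + 166*(10 + 8)) + 83757) = 1/((328 + 18² + 166*18) + 83757) = 1/((328 + 324 + 2988) + 83757) = 1/(3640 + 83757) = 1/87397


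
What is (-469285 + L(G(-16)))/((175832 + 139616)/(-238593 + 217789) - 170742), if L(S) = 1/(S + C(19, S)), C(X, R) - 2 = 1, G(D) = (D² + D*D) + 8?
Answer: 91179494061/33177177578 ≈ 2.7483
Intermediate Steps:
G(D) = 8 + 2*D² (G(D) = (D² + D²) + 8 = 2*D² + 8 = 8 + 2*D²)
C(X, R) = 3 (C(X, R) = 2 + 1 = 3)
L(S) = 1/(3 + S) (L(S) = 1/(S + 3) = 1/(3 + S))
(-469285 + L(G(-16)))/((175832 + 139616)/(-238593 + 217789) - 170742) = (-469285 + 1/(3 + (8 + 2*(-16)²)))/((175832 + 139616)/(-238593 + 217789) - 170742) = (-469285 + 1/(3 + (8 + 2*256)))/(315448/(-20804) - 170742) = (-469285 + 1/(3 + (8 + 512)))/(315448*(-1/20804) - 170742) = (-469285 + 1/(3 + 520))/(-11266/743 - 170742) = (-469285 + 1/523)/(-126872572/743) = (-469285 + 1/523)*(-743/126872572) = -245436054/523*(-743/126872572) = 91179494061/33177177578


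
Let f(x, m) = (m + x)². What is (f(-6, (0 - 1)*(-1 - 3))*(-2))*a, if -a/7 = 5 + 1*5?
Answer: 560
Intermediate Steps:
a = -70 (a = -7*(5 + 1*5) = -7*(5 + 5) = -7*10 = -70)
(f(-6, (0 - 1)*(-1 - 3))*(-2))*a = (((0 - 1)*(-1 - 3) - 6)²*(-2))*(-70) = ((-1*(-4) - 6)²*(-2))*(-70) = ((4 - 6)²*(-2))*(-70) = ((-2)²*(-2))*(-70) = (4*(-2))*(-70) = -8*(-70) = 560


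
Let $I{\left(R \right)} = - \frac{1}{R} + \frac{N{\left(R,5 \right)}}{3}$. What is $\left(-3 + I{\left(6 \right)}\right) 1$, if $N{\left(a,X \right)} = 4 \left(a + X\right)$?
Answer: $\frac{23}{2} \approx 11.5$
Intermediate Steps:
$N{\left(a,X \right)} = 4 X + 4 a$ ($N{\left(a,X \right)} = 4 \left(X + a\right) = 4 X + 4 a$)
$I{\left(R \right)} = \frac{20}{3} - \frac{1}{R} + \frac{4 R}{3}$ ($I{\left(R \right)} = - \frac{1}{R} + \frac{4 \cdot 5 + 4 R}{3} = - \frac{1}{R} + \left(20 + 4 R\right) \frac{1}{3} = - \frac{1}{R} + \left(\frac{20}{3} + \frac{4 R}{3}\right) = \frac{20}{3} - \frac{1}{R} + \frac{4 R}{3}$)
$\left(-3 + I{\left(6 \right)}\right) 1 = \left(-3 + \frac{-3 + 4 \cdot 6 \left(5 + 6\right)}{3 \cdot 6}\right) 1 = \left(-3 + \frac{1}{3} \cdot \frac{1}{6} \left(-3 + 4 \cdot 6 \cdot 11\right)\right) 1 = \left(-3 + \frac{1}{3} \cdot \frac{1}{6} \left(-3 + 264\right)\right) 1 = \left(-3 + \frac{1}{3} \cdot \frac{1}{6} \cdot 261\right) 1 = \left(-3 + \frac{29}{2}\right) 1 = \frac{23}{2} \cdot 1 = \frac{23}{2}$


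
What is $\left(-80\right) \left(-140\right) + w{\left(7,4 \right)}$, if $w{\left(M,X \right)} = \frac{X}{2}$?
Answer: $11202$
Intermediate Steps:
$w{\left(M,X \right)} = \frac{X}{2}$ ($w{\left(M,X \right)} = X \frac{1}{2} = \frac{X}{2}$)
$\left(-80\right) \left(-140\right) + w{\left(7,4 \right)} = \left(-80\right) \left(-140\right) + \frac{1}{2} \cdot 4 = 11200 + 2 = 11202$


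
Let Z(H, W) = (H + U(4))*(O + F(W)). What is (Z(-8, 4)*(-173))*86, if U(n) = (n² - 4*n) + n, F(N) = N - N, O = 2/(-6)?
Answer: -59512/3 ≈ -19837.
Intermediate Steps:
O = -⅓ (O = 2*(-⅙) = -⅓ ≈ -0.33333)
F(N) = 0
U(n) = n² - 3*n
Z(H, W) = -4/3 - H/3 (Z(H, W) = (H + 4*(-3 + 4))*(-⅓ + 0) = (H + 4*1)*(-⅓) = (H + 4)*(-⅓) = (4 + H)*(-⅓) = -4/3 - H/3)
(Z(-8, 4)*(-173))*86 = ((-4/3 - ⅓*(-8))*(-173))*86 = ((-4/3 + 8/3)*(-173))*86 = ((4/3)*(-173))*86 = -692/3*86 = -59512/3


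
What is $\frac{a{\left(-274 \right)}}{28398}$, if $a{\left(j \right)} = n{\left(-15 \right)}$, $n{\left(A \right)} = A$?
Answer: $- \frac{5}{9466} \approx -0.00052821$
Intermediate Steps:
$a{\left(j \right)} = -15$
$\frac{a{\left(-274 \right)}}{28398} = - \frac{15}{28398} = \left(-15\right) \frac{1}{28398} = - \frac{5}{9466}$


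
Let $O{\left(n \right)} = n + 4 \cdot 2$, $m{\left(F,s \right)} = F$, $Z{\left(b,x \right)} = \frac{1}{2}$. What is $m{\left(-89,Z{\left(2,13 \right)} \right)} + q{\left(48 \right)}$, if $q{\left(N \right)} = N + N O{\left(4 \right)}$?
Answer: $535$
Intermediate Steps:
$Z{\left(b,x \right)} = \frac{1}{2}$
$O{\left(n \right)} = 8 + n$ ($O{\left(n \right)} = n + 8 = 8 + n$)
$q{\left(N \right)} = 13 N$ ($q{\left(N \right)} = N + N \left(8 + 4\right) = N + N 12 = N + 12 N = 13 N$)
$m{\left(-89,Z{\left(2,13 \right)} \right)} + q{\left(48 \right)} = -89 + 13 \cdot 48 = -89 + 624 = 535$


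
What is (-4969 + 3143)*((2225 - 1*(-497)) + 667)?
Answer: -6188314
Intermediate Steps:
(-4969 + 3143)*((2225 - 1*(-497)) + 667) = -1826*((2225 + 497) + 667) = -1826*(2722 + 667) = -1826*3389 = -6188314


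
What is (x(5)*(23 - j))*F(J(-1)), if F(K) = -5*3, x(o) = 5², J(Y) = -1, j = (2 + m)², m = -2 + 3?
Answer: -5250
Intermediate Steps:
m = 1
j = 9 (j = (2 + 1)² = 3² = 9)
x(o) = 25
F(K) = -15 (F(K) = -1*15 = -15)
(x(5)*(23 - j))*F(J(-1)) = (25*(23 - 1*9))*(-15) = (25*(23 - 9))*(-15) = (25*14)*(-15) = 350*(-15) = -5250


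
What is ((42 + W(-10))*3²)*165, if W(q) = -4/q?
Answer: 62964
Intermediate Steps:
((42 + W(-10))*3²)*165 = ((42 - 4/(-10))*3²)*165 = ((42 - 4*(-⅒))*9)*165 = ((42 + ⅖)*9)*165 = ((212/5)*9)*165 = (1908/5)*165 = 62964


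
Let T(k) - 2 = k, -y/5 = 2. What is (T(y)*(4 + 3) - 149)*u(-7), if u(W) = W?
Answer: 1435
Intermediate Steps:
y = -10 (y = -5*2 = -10)
T(k) = 2 + k
(T(y)*(4 + 3) - 149)*u(-7) = ((2 - 10)*(4 + 3) - 149)*(-7) = (-8*7 - 149)*(-7) = (-56 - 149)*(-7) = -205*(-7) = 1435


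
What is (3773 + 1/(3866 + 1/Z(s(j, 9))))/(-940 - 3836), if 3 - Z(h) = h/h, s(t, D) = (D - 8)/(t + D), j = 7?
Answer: -9725537/12310936 ≈ -0.78999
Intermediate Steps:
s(t, D) = (-8 + D)/(D + t)
Z(h) = 2 (Z(h) = 3 - h/h = 3 - 1*1 = 3 - 1 = 2)
(3773 + 1/(3866 + 1/Z(s(j, 9))))/(-940 - 3836) = (3773 + 1/(3866 + 1/2))/(-940 - 3836) = (3773 + 1/(3866 + 1/2))/(-4776) = (3773 + 1/(7733/2))*(-1/4776) = (3773 + 2/7733)*(-1/4776) = (29176611/7733)*(-1/4776) = -9725537/12310936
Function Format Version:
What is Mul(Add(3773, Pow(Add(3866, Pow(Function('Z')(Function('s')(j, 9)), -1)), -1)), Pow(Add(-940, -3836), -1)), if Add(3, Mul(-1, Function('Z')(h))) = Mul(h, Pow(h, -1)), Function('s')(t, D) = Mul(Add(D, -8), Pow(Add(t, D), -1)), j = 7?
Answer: Rational(-9725537, 12310936) ≈ -0.78999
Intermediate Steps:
Function('s')(t, D) = Mul(Pow(Add(D, t), -1), Add(-8, D)) (Function('s')(t, D) = Mul(Add(-8, D), Pow(Add(D, t), -1)) = Mul(Pow(Add(D, t), -1), Add(-8, D)))
Function('Z')(h) = 2 (Function('Z')(h) = Add(3, Mul(-1, Mul(h, Pow(h, -1)))) = Add(3, Mul(-1, 1)) = Add(3, -1) = 2)
Mul(Add(3773, Pow(Add(3866, Pow(Function('Z')(Function('s')(j, 9)), -1)), -1)), Pow(Add(-940, -3836), -1)) = Mul(Add(3773, Pow(Add(3866, Pow(2, -1)), -1)), Pow(Add(-940, -3836), -1)) = Mul(Add(3773, Pow(Add(3866, Rational(1, 2)), -1)), Pow(-4776, -1)) = Mul(Add(3773, Pow(Rational(7733, 2), -1)), Rational(-1, 4776)) = Mul(Add(3773, Rational(2, 7733)), Rational(-1, 4776)) = Mul(Rational(29176611, 7733), Rational(-1, 4776)) = Rational(-9725537, 12310936)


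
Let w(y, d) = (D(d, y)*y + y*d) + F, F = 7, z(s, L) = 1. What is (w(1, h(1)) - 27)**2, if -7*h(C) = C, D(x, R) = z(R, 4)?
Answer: 17956/49 ≈ 366.45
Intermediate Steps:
D(x, R) = 1
h(C) = -C/7
w(y, d) = 7 + y + d*y (w(y, d) = (1*y + y*d) + 7 = (y + d*y) + 7 = 7 + y + d*y)
(w(1, h(1)) - 27)**2 = ((7 + 1 - 1/7*1*1) - 27)**2 = ((7 + 1 - 1/7*1) - 27)**2 = ((7 + 1 - 1/7) - 27)**2 = (55/7 - 27)**2 = (-134/7)**2 = 17956/49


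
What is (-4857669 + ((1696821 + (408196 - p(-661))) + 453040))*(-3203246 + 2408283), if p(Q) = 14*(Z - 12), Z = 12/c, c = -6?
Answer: 1827950641608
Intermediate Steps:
Z = -2 (Z = 12/(-6) = 12*(-⅙) = -2)
p(Q) = -196 (p(Q) = 14*(-2 - 12) = 14*(-14) = -196)
(-4857669 + ((1696821 + (408196 - p(-661))) + 453040))*(-3203246 + 2408283) = (-4857669 + ((1696821 + (408196 - 1*(-196))) + 453040))*(-3203246 + 2408283) = (-4857669 + ((1696821 + (408196 + 196)) + 453040))*(-794963) = (-4857669 + ((1696821 + 408392) + 453040))*(-794963) = (-4857669 + (2105213 + 453040))*(-794963) = (-4857669 + 2558253)*(-794963) = -2299416*(-794963) = 1827950641608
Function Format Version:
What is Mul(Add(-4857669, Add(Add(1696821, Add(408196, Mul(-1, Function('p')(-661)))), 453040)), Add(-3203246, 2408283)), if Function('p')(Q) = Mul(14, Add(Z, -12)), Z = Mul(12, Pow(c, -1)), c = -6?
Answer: 1827950641608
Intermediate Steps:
Z = -2 (Z = Mul(12, Pow(-6, -1)) = Mul(12, Rational(-1, 6)) = -2)
Function('p')(Q) = -196 (Function('p')(Q) = Mul(14, Add(-2, -12)) = Mul(14, -14) = -196)
Mul(Add(-4857669, Add(Add(1696821, Add(408196, Mul(-1, Function('p')(-661)))), 453040)), Add(-3203246, 2408283)) = Mul(Add(-4857669, Add(Add(1696821, Add(408196, Mul(-1, -196))), 453040)), Add(-3203246, 2408283)) = Mul(Add(-4857669, Add(Add(1696821, Add(408196, 196)), 453040)), -794963) = Mul(Add(-4857669, Add(Add(1696821, 408392), 453040)), -794963) = Mul(Add(-4857669, Add(2105213, 453040)), -794963) = Mul(Add(-4857669, 2558253), -794963) = Mul(-2299416, -794963) = 1827950641608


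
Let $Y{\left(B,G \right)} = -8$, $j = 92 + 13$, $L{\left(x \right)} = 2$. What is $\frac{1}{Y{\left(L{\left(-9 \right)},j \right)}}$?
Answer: $- \frac{1}{8} \approx -0.125$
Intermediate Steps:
$j = 105$
$\frac{1}{Y{\left(L{\left(-9 \right)},j \right)}} = \frac{1}{-8} = - \frac{1}{8}$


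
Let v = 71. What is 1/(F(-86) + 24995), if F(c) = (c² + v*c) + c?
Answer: 1/26199 ≈ 3.8169e-5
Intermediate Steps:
F(c) = c² + 72*c (F(c) = (c² + 71*c) + c = c² + 72*c)
1/(F(-86) + 24995) = 1/(-86*(72 - 86) + 24995) = 1/(-86*(-14) + 24995) = 1/(1204 + 24995) = 1/26199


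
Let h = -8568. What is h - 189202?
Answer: -197770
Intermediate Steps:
h - 189202 = -8568 - 189202 = -197770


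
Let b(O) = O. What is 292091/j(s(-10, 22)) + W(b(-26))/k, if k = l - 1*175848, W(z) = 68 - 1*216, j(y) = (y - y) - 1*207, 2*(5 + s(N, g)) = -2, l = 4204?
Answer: -12533909242/8882577 ≈ -1411.1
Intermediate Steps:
s(N, g) = -6 (s(N, g) = -5 + (½)*(-2) = -5 - 1 = -6)
j(y) = -207 (j(y) = 0 - 207 = -207)
W(z) = -148 (W(z) = 68 - 216 = -148)
k = -171644 (k = 4204 - 1*175848 = 4204 - 175848 = -171644)
292091/j(s(-10, 22)) + W(b(-26))/k = 292091/(-207) - 148/(-171644) = 292091*(-1/207) - 148*(-1/171644) = -292091/207 + 37/42911 = -12533909242/8882577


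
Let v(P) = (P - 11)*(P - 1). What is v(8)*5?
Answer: -105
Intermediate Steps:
v(P) = (-1 + P)*(-11 + P) (v(P) = (-11 + P)*(-1 + P) = (-1 + P)*(-11 + P))
v(8)*5 = (11 + 8² - 12*8)*5 = (11 + 64 - 96)*5 = -21*5 = -105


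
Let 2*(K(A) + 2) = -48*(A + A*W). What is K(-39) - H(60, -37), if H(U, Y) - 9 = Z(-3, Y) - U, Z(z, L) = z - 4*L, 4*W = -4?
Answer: -96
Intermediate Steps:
W = -1 (W = (1/4)*(-4) = -1)
H(U, Y) = 6 - U - 4*Y (H(U, Y) = 9 + ((-3 - 4*Y) - U) = 9 + (-3 - U - 4*Y) = 6 - U - 4*Y)
K(A) = -2 (K(A) = -2 + (-48*(A + A*(-1)))/2 = -2 + (-48*(A - A))/2 = -2 + (-48*0)/2 = -2 + (1/2)*0 = -2 + 0 = -2)
K(-39) - H(60, -37) = -2 - (6 - 1*60 - 4*(-37)) = -2 - (6 - 60 + 148) = -2 - 1*94 = -2 - 94 = -96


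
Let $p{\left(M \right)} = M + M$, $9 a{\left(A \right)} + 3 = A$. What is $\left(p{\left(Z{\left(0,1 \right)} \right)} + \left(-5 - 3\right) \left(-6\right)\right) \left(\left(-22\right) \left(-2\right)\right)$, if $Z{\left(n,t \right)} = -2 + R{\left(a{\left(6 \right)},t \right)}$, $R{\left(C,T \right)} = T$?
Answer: $2024$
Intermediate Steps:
$a{\left(A \right)} = - \frac{1}{3} + \frac{A}{9}$
$Z{\left(n,t \right)} = -2 + t$
$p{\left(M \right)} = 2 M$
$\left(p{\left(Z{\left(0,1 \right)} \right)} + \left(-5 - 3\right) \left(-6\right)\right) \left(\left(-22\right) \left(-2\right)\right) = \left(2 \left(-2 + 1\right) + \left(-5 - 3\right) \left(-6\right)\right) \left(\left(-22\right) \left(-2\right)\right) = \left(2 \left(-1\right) - -48\right) 44 = \left(-2 + 48\right) 44 = 46 \cdot 44 = 2024$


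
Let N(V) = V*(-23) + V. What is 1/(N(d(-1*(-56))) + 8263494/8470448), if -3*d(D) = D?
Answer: 12705672/5230191209 ≈ 0.0024293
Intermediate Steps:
d(D) = -D/3
N(V) = -22*V (N(V) = -23*V + V = -22*V)
1/(N(d(-1*(-56))) + 8263494/8470448) = 1/(-(-22)*(-1*(-56))/3 + 8263494/8470448) = 1/(-(-22)*56/3 + 8263494*(1/8470448)) = 1/(-22*(-56/3) + 4131747/4235224) = 1/(1232/3 + 4131747/4235224) = 1/(5230191209/12705672) = 12705672/5230191209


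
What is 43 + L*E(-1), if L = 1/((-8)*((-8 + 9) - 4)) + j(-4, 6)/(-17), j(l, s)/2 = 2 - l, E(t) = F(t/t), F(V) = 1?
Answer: 17273/408 ≈ 42.336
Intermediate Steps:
E(t) = 1
j(l, s) = 4 - 2*l (j(l, s) = 2*(2 - l) = 4 - 2*l)
L = -271/408 (L = 1/((-8)*((-8 + 9) - 4)) + (4 - 2*(-4))/(-17) = -1/(8*(1 - 4)) + (4 + 8)*(-1/17) = -⅛/(-3) + 12*(-1/17) = -⅛*(-⅓) - 12/17 = 1/24 - 12/17 = -271/408 ≈ -0.66422)
43 + L*E(-1) = 43 - 271/408*1 = 43 - 271/408 = 17273/408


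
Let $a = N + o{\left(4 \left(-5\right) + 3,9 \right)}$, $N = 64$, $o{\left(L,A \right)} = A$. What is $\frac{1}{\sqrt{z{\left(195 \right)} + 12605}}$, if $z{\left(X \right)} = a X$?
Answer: $\frac{\sqrt{6710}}{13420} \approx 0.0061039$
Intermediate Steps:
$a = 73$ ($a = 64 + 9 = 73$)
$z{\left(X \right)} = 73 X$
$\frac{1}{\sqrt{z{\left(195 \right)} + 12605}} = \frac{1}{\sqrt{73 \cdot 195 + 12605}} = \frac{1}{\sqrt{14235 + 12605}} = \frac{1}{\sqrt{26840}} = \frac{1}{2 \sqrt{6710}} = \frac{\sqrt{6710}}{13420}$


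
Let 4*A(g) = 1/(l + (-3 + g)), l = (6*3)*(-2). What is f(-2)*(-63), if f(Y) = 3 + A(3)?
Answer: -3017/16 ≈ -188.56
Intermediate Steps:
l = -36 (l = 18*(-2) = -36)
A(g) = 1/(4*(-39 + g)) (A(g) = 1/(4*(-36 + (-3 + g))) = 1/(4*(-39 + g)))
f(Y) = 431/144 (f(Y) = 3 + 1/(4*(-39 + 3)) = 3 + (¼)/(-36) = 3 + (¼)*(-1/36) = 3 - 1/144 = 431/144)
f(-2)*(-63) = (431/144)*(-63) = -3017/16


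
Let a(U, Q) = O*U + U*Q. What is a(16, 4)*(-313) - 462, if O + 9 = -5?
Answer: 49618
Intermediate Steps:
O = -14 (O = -9 - 5 = -14)
a(U, Q) = -14*U + Q*U (a(U, Q) = -14*U + U*Q = -14*U + Q*U)
a(16, 4)*(-313) - 462 = (16*(-14 + 4))*(-313) - 462 = (16*(-10))*(-313) - 462 = -160*(-313) - 462 = 50080 - 462 = 49618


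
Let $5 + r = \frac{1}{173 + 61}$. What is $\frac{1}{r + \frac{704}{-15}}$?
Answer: $- \frac{1170}{60757} \approx -0.019257$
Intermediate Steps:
$r = - \frac{1169}{234}$ ($r = -5 + \frac{1}{173 + 61} = -5 + \frac{1}{234} = - \frac{1169}{234} \approx -4.9957$)
$\frac{1}{r + \frac{704}{-15}} = \frac{1}{- \frac{1169}{234} + \frac{704}{-15}} = \frac{1}{- \frac{1169}{234} + 704 \left(- \frac{1}{15}\right)} = \frac{1}{- \frac{1169}{234} - \frac{704}{15}} = \frac{1}{- \frac{60757}{1170}} = - \frac{1170}{60757}$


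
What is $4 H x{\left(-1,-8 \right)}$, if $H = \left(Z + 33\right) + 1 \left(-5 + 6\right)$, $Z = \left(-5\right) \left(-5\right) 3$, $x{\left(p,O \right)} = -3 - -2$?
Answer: $-436$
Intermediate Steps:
$x{\left(p,O \right)} = -1$ ($x{\left(p,O \right)} = -3 + 2 = -1$)
$Z = 75$ ($Z = 25 \cdot 3 = 75$)
$H = 109$ ($H = \left(75 + 33\right) + 1 \left(-5 + 6\right) = 108 + 1 \cdot 1 = 108 + 1 = 109$)
$4 H x{\left(-1,-8 \right)} = 4 \cdot 109 \left(-1\right) = 436 \left(-1\right) = -436$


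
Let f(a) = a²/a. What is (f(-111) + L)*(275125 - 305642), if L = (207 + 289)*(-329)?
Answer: 4983273515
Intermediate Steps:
f(a) = a
L = -163184 (L = 496*(-329) = -163184)
(f(-111) + L)*(275125 - 305642) = (-111 - 163184)*(275125 - 305642) = -163295*(-30517) = 4983273515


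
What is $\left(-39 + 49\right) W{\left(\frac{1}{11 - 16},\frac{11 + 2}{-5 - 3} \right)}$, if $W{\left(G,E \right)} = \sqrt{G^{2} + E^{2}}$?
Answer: $\frac{\sqrt{4289}}{4} \approx 16.373$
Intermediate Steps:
$W{\left(G,E \right)} = \sqrt{E^{2} + G^{2}}$
$\left(-39 + 49\right) W{\left(\frac{1}{11 - 16},\frac{11 + 2}{-5 - 3} \right)} = \left(-39 + 49\right) \sqrt{\left(\frac{11 + 2}{-5 - 3}\right)^{2} + \left(\frac{1}{11 - 16}\right)^{2}} = 10 \sqrt{\left(\frac{13}{-8}\right)^{2} + \left(\frac{1}{-5}\right)^{2}} = 10 \sqrt{\left(13 \left(- \frac{1}{8}\right)\right)^{2} + \left(- \frac{1}{5}\right)^{2}} = 10 \sqrt{\left(- \frac{13}{8}\right)^{2} + \frac{1}{25}} = 10 \sqrt{\frac{169}{64} + \frac{1}{25}} = 10 \sqrt{\frac{4289}{1600}} = 10 \frac{\sqrt{4289}}{40} = \frac{\sqrt{4289}}{4}$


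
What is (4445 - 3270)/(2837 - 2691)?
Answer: 1175/146 ≈ 8.0479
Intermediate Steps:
(4445 - 3270)/(2837 - 2691) = 1175/146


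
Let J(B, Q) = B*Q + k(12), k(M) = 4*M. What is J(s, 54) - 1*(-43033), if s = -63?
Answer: 39679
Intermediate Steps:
J(B, Q) = 48 + B*Q (J(B, Q) = B*Q + 4*12 = B*Q + 48 = 48 + B*Q)
J(s, 54) - 1*(-43033) = (48 - 63*54) - 1*(-43033) = (48 - 3402) + 43033 = -3354 + 43033 = 39679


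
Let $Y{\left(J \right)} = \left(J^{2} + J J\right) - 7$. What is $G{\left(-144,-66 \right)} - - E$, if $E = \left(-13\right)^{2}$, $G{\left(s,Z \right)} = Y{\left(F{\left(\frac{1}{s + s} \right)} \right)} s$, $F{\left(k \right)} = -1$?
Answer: $889$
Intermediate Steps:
$Y{\left(J \right)} = -7 + 2 J^{2}$ ($Y{\left(J \right)} = \left(J^{2} + J^{2}\right) - 7 = 2 J^{2} - 7 = -7 + 2 J^{2}$)
$G{\left(s,Z \right)} = - 5 s$ ($G{\left(s,Z \right)} = \left(-7 + 2 \left(-1\right)^{2}\right) s = \left(-7 + 2 \cdot 1\right) s = \left(-7 + 2\right) s = - 5 s$)
$E = 169$
$G{\left(-144,-66 \right)} - - E = \left(-5\right) \left(-144\right) - \left(-1\right) 169 = 720 - -169 = 720 + 169 = 889$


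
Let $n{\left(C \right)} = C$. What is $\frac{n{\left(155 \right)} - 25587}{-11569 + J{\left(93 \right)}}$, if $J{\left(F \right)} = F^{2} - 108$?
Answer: $\frac{6358}{757} \approx 8.3989$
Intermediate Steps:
$J{\left(F \right)} = -108 + F^{2}$ ($J{\left(F \right)} = F^{2} - 108 = -108 + F^{2}$)
$\frac{n{\left(155 \right)} - 25587}{-11569 + J{\left(93 \right)}} = \frac{155 - 25587}{-11569 - \left(108 - 93^{2}\right)} = - \frac{25432}{-11569 + \left(-108 + 8649\right)} = - \frac{25432}{-11569 + 8541} = - \frac{25432}{-3028} = \left(-25432\right) \left(- \frac{1}{3028}\right) = \frac{6358}{757}$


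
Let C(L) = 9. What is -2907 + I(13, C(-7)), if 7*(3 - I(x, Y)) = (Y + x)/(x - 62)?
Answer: -996050/343 ≈ -2903.9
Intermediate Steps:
I(x, Y) = 3 - (Y + x)/(7*(-62 + x)) (I(x, Y) = 3 - (Y + x)/(7*(x - 62)) = 3 - (Y + x)/(7*(-62 + x)))
-2907 + I(13, C(-7)) = -2907 + (-1302 - 1*9 + 20*13)/(7*(-62 + 13)) = -2907 + (⅐)*(-1302 - 9 + 260)/(-49) = -2907 + (⅐)*(-1/49)*(-1051) = -2907 + 1051/343 = -996050/343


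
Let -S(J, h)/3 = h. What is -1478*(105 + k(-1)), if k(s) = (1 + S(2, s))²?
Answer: -178838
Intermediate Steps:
S(J, h) = -3*h
k(s) = (1 - 3*s)²
-1478*(105 + k(-1)) = -1478*(105 + (-1 + 3*(-1))²) = -1478*(105 + (-1 - 3)²) = -1478*(105 + (-4)²) = -1478*(105 + 16) = -1478*121 = -178838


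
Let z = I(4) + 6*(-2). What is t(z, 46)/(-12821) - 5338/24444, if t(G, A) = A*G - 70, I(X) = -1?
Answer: -26054953/156698262 ≈ -0.16627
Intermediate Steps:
z = -13 (z = -1 + 6*(-2) = -1 - 12 = -13)
t(G, A) = -70 + A*G
t(z, 46)/(-12821) - 5338/24444 = (-70 + 46*(-13))/(-12821) - 5338/24444 = (-70 - 598)*(-1/12821) - 5338*1/24444 = -668*(-1/12821) - 2669/12222 = 668/12821 - 2669/12222 = -26054953/156698262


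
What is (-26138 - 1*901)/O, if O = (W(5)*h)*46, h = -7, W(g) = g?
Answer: 27039/1610 ≈ 16.794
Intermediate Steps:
O = -1610 (O = (5*(-7))*46 = -35*46 = -1610)
(-26138 - 1*901)/O = (-26138 - 1*901)/(-1610) = (-26138 - 901)*(-1/1610) = -27039*(-1/1610) = 27039/1610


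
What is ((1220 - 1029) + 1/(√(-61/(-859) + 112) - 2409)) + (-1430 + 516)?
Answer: -3604100754861/4984922110 - √82695071/4984922110 ≈ -723.00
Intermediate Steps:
((1220 - 1029) + 1/(√(-61/(-859) + 112) - 2409)) + (-1430 + 516) = (191 + 1/(√(-61*(-1/859) + 112) - 2409)) - 914 = (191 + 1/(√(61/859 + 112) - 2409)) - 914 = (191 + 1/(√(96269/859) - 2409)) - 914 = (191 + 1/(√82695071/859 - 2409)) - 914 = (191 + 1/(-2409 + √82695071/859)) - 914 = -723 + 1/(-2409 + √82695071/859)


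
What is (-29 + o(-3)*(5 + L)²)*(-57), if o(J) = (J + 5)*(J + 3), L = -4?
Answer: 1653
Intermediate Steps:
o(J) = (3 + J)*(5 + J) (o(J) = (5 + J)*(3 + J) = (3 + J)*(5 + J))
(-29 + o(-3)*(5 + L)²)*(-57) = (-29 + (15 + (-3)² + 8*(-3))*(5 - 4)²)*(-57) = (-29 + (15 + 9 - 24)*1²)*(-57) = (-29 + 0*1)*(-57) = (-29 + 0)*(-57) = -29*(-57) = 1653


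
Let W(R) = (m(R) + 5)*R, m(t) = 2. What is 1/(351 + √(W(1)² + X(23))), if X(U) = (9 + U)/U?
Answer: 8073/2832464 - √26657/2832464 ≈ 0.0027925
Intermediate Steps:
X(U) = (9 + U)/U
W(R) = 7*R (W(R) = (2 + 5)*R = 7*R)
1/(351 + √(W(1)² + X(23))) = 1/(351 + √((7*1)² + (9 + 23)/23)) = 1/(351 + √(7² + (1/23)*32)) = 1/(351 + √(49 + 32/23)) = 1/(351 + √(1159/23)) = 1/(351 + √26657/23)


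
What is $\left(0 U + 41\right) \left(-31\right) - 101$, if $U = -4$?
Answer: $-1372$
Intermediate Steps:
$\left(0 U + 41\right) \left(-31\right) - 101 = \left(0 \left(-4\right) + 41\right) \left(-31\right) - 101 = \left(0 + 41\right) \left(-31\right) - 101 = 41 \left(-31\right) - 101 = -1271 - 101 = -1372$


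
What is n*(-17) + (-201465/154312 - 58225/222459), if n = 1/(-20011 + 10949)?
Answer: -243487423142917/155540590325448 ≈ -1.5654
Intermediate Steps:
n = -1/9062 (n = 1/(-9062) = -1/9062 ≈ -0.00011035)
n*(-17) + (-201465/154312 - 58225/222459) = -1/9062*(-17) + (-201465/154312 - 58225/222459) = 17/9062 + (-201465*1/154312 - 58225*1/222459) = 17/9062 + (-201465/154312 - 58225/222459) = 17/9062 - 53802518635/34328093208 = -243487423142917/155540590325448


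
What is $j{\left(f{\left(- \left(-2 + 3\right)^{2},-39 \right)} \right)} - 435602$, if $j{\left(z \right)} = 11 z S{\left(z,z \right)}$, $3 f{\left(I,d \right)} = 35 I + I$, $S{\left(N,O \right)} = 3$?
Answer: $-435998$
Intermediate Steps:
$f{\left(I,d \right)} = 12 I$ ($f{\left(I,d \right)} = \frac{35 I + I}{3} = \frac{36 I}{3} = 12 I$)
$j{\left(z \right)} = 33 z$ ($j{\left(z \right)} = 11 z 3 = 33 z$)
$j{\left(f{\left(- \left(-2 + 3\right)^{2},-39 \right)} \right)} - 435602 = 33 \cdot 12 \left(- \left(-2 + 3\right)^{2}\right) - 435602 = 33 \cdot 12 \left(- 1^{2}\right) - 435602 = 33 \cdot 12 \left(\left(-1\right) 1\right) - 435602 = 33 \cdot 12 \left(-1\right) - 435602 = 33 \left(-12\right) - 435602 = -396 - 435602 = -435998$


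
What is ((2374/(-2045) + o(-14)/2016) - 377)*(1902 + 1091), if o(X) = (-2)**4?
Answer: -291633936317/257670 ≈ -1.1318e+6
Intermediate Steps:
o(X) = 16
((2374/(-2045) + o(-14)/2016) - 377)*(1902 + 1091) = ((2374/(-2045) + 16/2016) - 377)*(1902 + 1091) = ((2374*(-1/2045) + 16*(1/2016)) - 377)*2993 = ((-2374/2045 + 1/126) - 377)*2993 = (-297079/257670 - 377)*2993 = -97438669/257670*2993 = -291633936317/257670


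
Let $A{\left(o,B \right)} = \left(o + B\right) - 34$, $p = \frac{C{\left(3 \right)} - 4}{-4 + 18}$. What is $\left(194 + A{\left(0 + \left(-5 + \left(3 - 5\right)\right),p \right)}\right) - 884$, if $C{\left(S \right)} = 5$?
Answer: $- \frac{10233}{14} \approx -730.93$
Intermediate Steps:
$p = \frac{1}{14}$ ($p = \frac{5 - 4}{-4 + 18} = 1 \cdot \frac{1}{14} = \frac{1}{14} \approx 0.071429$)
$A{\left(o,B \right)} = -34 + B + o$ ($A{\left(o,B \right)} = \left(B + o\right) - 34 = -34 + B + o$)
$\left(194 + A{\left(0 + \left(-5 + \left(3 - 5\right)\right),p \right)}\right) - 884 = \left(194 + \left(-34 + \frac{1}{14} + \left(0 + \left(-5 + \left(3 - 5\right)\right)\right)\right)\right) - 884 = \left(194 + \left(-34 + \frac{1}{14} + \left(0 - 7\right)\right)\right) - 884 = \left(194 - \frac{573}{14}\right) - 884 = \frac{2143}{14} - 884 = - \frac{10233}{14}$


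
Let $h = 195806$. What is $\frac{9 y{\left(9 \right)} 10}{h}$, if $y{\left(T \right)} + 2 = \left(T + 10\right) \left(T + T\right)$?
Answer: $\frac{900}{5759} \approx 0.15628$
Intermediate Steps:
$y{\left(T \right)} = -2 + 2 T \left(10 + T\right)$ ($y{\left(T \right)} = -2 + \left(T + 10\right) \left(T + T\right) = -2 + \left(10 + T\right) 2 T = -2 + 2 T \left(10 + T\right)$)
$\frac{9 y{\left(9 \right)} 10}{h} = \frac{9 \left(-2 + 2 \cdot 9^{2} + 20 \cdot 9\right) 10}{195806} = 9 \left(-2 + 2 \cdot 81 + 180\right) 10 \cdot \frac{1}{195806} = 9 \left(-2 + 162 + 180\right) 10 \cdot \frac{1}{195806} = 9 \cdot 340 \cdot 10 \cdot \frac{1}{195806} = 3060 \cdot 10 \cdot \frac{1}{195806} = 30600 \cdot \frac{1}{195806} = \frac{900}{5759}$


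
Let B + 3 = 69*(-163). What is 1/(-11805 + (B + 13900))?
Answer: -1/9155 ≈ -0.00010923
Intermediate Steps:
B = -11250 (B = -3 + 69*(-163) = -3 - 11247 = -11250)
1/(-11805 + (B + 13900)) = 1/(-11805 + (-11250 + 13900)) = 1/(-11805 + 2650) = 1/(-9155) = -1/9155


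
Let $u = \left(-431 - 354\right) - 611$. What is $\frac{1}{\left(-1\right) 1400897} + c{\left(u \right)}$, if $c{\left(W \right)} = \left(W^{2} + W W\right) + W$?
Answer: $\frac{5458225323691}{1400897} \approx 3.8962 \cdot 10^{6}$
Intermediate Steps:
$u = -1396$ ($u = -785 - 611 = -1396$)
$c{\left(W \right)} = W + 2 W^{2}$ ($c{\left(W \right)} = \left(W^{2} + W^{2}\right) + W = 2 W^{2} + W = W + 2 W^{2}$)
$\frac{1}{\left(-1\right) 1400897} + c{\left(u \right)} = \frac{1}{\left(-1\right) 1400897} - 1396 \left(1 + 2 \left(-1396\right)\right) = \frac{1}{-1400897} - 1396 \left(1 - 2792\right) = - \frac{1}{1400897} - -3896236 = - \frac{1}{1400897} + 3896236 = \frac{5458225323691}{1400897}$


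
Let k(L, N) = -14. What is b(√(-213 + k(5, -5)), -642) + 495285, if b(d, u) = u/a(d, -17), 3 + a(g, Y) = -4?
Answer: 3467637/7 ≈ 4.9538e+5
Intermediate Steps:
a(g, Y) = -7 (a(g, Y) = -3 - 4 = -7)
b(d, u) = -u/7 (b(d, u) = u/(-7) = u*(-⅐) = -u/7)
b(√(-213 + k(5, -5)), -642) + 495285 = -⅐*(-642) + 495285 = 642/7 + 495285 = 3467637/7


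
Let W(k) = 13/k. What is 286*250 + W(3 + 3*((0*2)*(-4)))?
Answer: 214513/3 ≈ 71504.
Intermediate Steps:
286*250 + W(3 + 3*((0*2)*(-4))) = 286*250 + 13/(3 + 3*((0*2)*(-4))) = 71500 + 13/(3 + 3*(0*(-4))) = 71500 + 13/(3 + 3*0) = 71500 + 13/(3 + 0) = 71500 + 13/3 = 214513/3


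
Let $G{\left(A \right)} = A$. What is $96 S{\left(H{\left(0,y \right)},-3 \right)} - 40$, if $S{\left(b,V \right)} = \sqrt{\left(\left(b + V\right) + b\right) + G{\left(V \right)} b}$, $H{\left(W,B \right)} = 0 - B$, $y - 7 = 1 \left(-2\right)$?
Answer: $-40 + 96 \sqrt{2} \approx 95.765$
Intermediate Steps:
$y = 5$ ($y = 7 + 1 \left(-2\right) = 7 - 2 = 5$)
$H{\left(W,B \right)} = - B$
$S{\left(b,V \right)} = \sqrt{V + 2 b + V b}$ ($S{\left(b,V \right)} = \sqrt{\left(\left(b + V\right) + b\right) + V b} = \sqrt{\left(\left(V + b\right) + b\right) + V b} = \sqrt{\left(V + 2 b\right) + V b} = \sqrt{V + 2 b + V b}$)
$96 S{\left(H{\left(0,y \right)},-3 \right)} - 40 = 96 \sqrt{-3 + 2 \left(\left(-1\right) 5\right) - 3 \left(\left(-1\right) 5\right)} - 40 = 96 \sqrt{-3 + 2 \left(-5\right) - -15} - 40 = 96 \sqrt{-3 - 10 + 15} - 40 = 96 \sqrt{2} - 40 = -40 + 96 \sqrt{2}$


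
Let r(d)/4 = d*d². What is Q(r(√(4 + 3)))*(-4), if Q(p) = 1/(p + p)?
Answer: -√7/98 ≈ -0.026997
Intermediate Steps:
r(d) = 4*d³ (r(d) = 4*(d*d²) = 4*d³)
Q(p) = 1/(2*p)
Q(r(√(4 + 3)))*(-4) = (1/(2*((4*(√(4 + 3))³))))*(-4) = (1/(2*((4*(√7)³))))*(-4) = (1/(2*((4*(7*√7)))))*(-4) = (1/(2*((28*√7))))*(-4) = ((√7/196)/2)*(-4) = (√7/392)*(-4) = -√7/98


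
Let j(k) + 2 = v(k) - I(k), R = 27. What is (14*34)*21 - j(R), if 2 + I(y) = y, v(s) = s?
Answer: 9996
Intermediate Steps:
I(y) = -2 + y
j(k) = 0 (j(k) = -2 + (k - (-2 + k)) = -2 + (k + (2 - k)) = -2 + 2 = 0)
(14*34)*21 - j(R) = (14*34)*21 - 1*0 = 476*21 + 0 = 9996 + 0 = 9996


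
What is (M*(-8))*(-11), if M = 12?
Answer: 1056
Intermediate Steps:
(M*(-8))*(-11) = (12*(-8))*(-11) = -96*(-11) = 1056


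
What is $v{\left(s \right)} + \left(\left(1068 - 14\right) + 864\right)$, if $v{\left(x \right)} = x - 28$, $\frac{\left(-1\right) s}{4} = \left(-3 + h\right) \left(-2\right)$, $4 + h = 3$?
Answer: $1858$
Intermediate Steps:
$h = -1$ ($h = -4 + 3 = -1$)
$s = -32$ ($s = - 4 \left(-3 - 1\right) \left(-2\right) = - 4 \left(\left(-4\right) \left(-2\right)\right) = \left(-4\right) 8 = -32$)
$v{\left(x \right)} = -28 + x$
$v{\left(s \right)} + \left(\left(1068 - 14\right) + 864\right) = \left(-28 - 32\right) + \left(\left(1068 - 14\right) + 864\right) = -60 + \left(1054 + 864\right) = -60 + 1918 = 1858$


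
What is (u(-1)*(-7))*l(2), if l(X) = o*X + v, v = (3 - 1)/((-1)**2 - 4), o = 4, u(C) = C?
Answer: 154/3 ≈ 51.333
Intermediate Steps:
v = -2/3 (v = 2/(1 - 4) = 2/(-3) = 2*(-1/3) = -2/3 ≈ -0.66667)
l(X) = -2/3 + 4*X (l(X) = 4*X - 2/3 = -2/3 + 4*X)
(u(-1)*(-7))*l(2) = (-1*(-7))*(-2/3 + 4*2) = 7*(-2/3 + 8) = 7*(22/3) = 154/3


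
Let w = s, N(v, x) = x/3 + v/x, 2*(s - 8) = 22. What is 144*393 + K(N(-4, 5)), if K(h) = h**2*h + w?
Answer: 191064322/3375 ≈ 56612.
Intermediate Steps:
s = 19 (s = 8 + (1/2)*22 = 8 + 11 = 19)
N(v, x) = x/3 + v/x (N(v, x) = x*(1/3) + v/x = x/3 + v/x)
w = 19
K(h) = 19 + h**3 (K(h) = h**2*h + 19 = h**3 + 19 = 19 + h**3)
144*393 + K(N(-4, 5)) = 144*393 + (19 + ((1/3)*5 - 4/5)**3) = 56592 + (19 + (5/3 - 4*1/5)**3) = 56592 + (19 + (5/3 - 4/5)**3) = 56592 + (19 + (13/15)**3) = 56592 + (19 + 2197/3375) = 56592 + 66322/3375 = 191064322/3375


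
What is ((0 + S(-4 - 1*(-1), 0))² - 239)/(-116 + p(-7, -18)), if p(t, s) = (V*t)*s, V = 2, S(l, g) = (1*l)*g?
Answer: -239/136 ≈ -1.7574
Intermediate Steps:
S(l, g) = g*l (S(l, g) = l*g = g*l)
p(t, s) = 2*s*t (p(t, s) = (2*t)*s = 2*s*t)
((0 + S(-4 - 1*(-1), 0))² - 239)/(-116 + p(-7, -18)) = ((0 + 0*(-4 - 1*(-1)))² - 239)/(-116 + 2*(-18)*(-7)) = ((0 + 0*(-4 + 1))² - 239)/(-116 + 252) = ((0 + 0*(-3))² - 239)/136 = ((0 + 0)² - 239)*(1/136) = (0² - 239)*(1/136) = (0 - 239)*(1/136) = -239*1/136 = -239/136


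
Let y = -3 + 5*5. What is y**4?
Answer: 234256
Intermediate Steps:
y = 22 (y = -3 + 25 = 22)
y**4 = 22**4 = 234256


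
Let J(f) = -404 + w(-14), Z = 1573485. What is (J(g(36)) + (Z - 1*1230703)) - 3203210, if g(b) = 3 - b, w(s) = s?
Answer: -2860846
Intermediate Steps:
J(f) = -418 (J(f) = -404 - 14 = -418)
(J(g(36)) + (Z - 1*1230703)) - 3203210 = (-418 + (1573485 - 1*1230703)) - 3203210 = (-418 + (1573485 - 1230703)) - 3203210 = (-418 + 342782) - 3203210 = 342364 - 3203210 = -2860846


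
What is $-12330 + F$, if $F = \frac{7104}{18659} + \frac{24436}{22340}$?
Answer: $- \frac{1284761986279}{104210515} \approx -12329.0$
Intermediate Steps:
$F = \frac{153663671}{104210515}$ ($F = 7104 \cdot \frac{1}{18659} + 24436 \cdot \frac{1}{22340} = \frac{7104}{18659} + \frac{6109}{5585} = \frac{153663671}{104210515} \approx 1.4746$)
$-12330 + F = -12330 + \frac{153663671}{104210515} = - \frac{1284761986279}{104210515}$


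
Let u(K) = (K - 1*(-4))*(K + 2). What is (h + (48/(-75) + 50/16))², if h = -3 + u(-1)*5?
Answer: 8392609/40000 ≈ 209.82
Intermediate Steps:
u(K) = (2 + K)*(4 + K) (u(K) = (K + 4)*(2 + K) = (4 + K)*(2 + K) = (2 + K)*(4 + K))
h = 12 (h = -3 + (8 + (-1)² + 6*(-1))*5 = -3 + (8 + 1 - 6)*5 = -3 + 3*5 = -3 + 15 = 12)
(h + (48/(-75) + 50/16))² = (12 + (48/(-75) + 50/16))² = (12 + (48*(-1/75) + 50*(1/16)))² = (12 + (-16/25 + 25/8))² = (12 + 497/200)² = (2897/200)² = 8392609/40000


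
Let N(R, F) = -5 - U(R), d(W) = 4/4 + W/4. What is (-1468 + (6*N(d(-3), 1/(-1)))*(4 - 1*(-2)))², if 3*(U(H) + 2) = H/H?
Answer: 2521744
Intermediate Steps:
U(H) = -5/3 (U(H) = -2 + (H/H)/3 = -2 + (⅓)*1 = -2 + ⅓ = -5/3)
d(W) = 1 + W/4 (d(W) = 4*(¼) + W*(¼) = 1 + W/4)
N(R, F) = -10/3 (N(R, F) = -5 - 1*(-5/3) = -5 + 5/3 = -10/3)
(-1468 + (6*N(d(-3), 1/(-1)))*(4 - 1*(-2)))² = (-1468 + (6*(-10/3))*(4 - 1*(-2)))² = (-1468 - 20*(4 + 2))² = (-1468 - 20*6)² = (-1468 - 120)² = (-1588)² = 2521744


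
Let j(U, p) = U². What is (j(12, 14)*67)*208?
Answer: 2006784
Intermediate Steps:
(j(12, 14)*67)*208 = (12²*67)*208 = (144*67)*208 = 9648*208 = 2006784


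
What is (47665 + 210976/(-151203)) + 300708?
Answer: 52674831743/151203 ≈ 3.4837e+5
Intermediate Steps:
(47665 + 210976/(-151203)) + 300708 = (47665 + 210976*(-1/151203)) + 300708 = (47665 - 210976/151203) + 300708 = 7206880019/151203 + 300708 = 52674831743/151203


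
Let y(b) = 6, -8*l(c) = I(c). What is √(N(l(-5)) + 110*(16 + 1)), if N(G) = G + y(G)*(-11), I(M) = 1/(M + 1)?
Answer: √115458/8 ≈ 42.474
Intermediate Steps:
I(M) = 1/(1 + M)
l(c) = -1/(8*(1 + c))
N(G) = -66 + G (N(G) = G + 6*(-11) = G - 66 = -66 + G)
√(N(l(-5)) + 110*(16 + 1)) = √((-66 - 1/(8 + 8*(-5))) + 110*(16 + 1)) = √((-66 - 1/(8 - 40)) + 110*17) = √((-66 - 1/(-32)) + 1870) = √((-66 - 1*(-1/32)) + 1870) = √((-66 + 1/32) + 1870) = √(-2111/32 + 1870) = √(57729/32) = √115458/8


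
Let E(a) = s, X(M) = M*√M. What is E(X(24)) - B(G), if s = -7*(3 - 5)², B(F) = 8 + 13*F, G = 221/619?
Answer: -25157/619 ≈ -40.641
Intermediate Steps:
G = 221/619 (G = 221*(1/619) = 221/619 ≈ 0.35703)
s = -28 (s = -7*(-2)² = -7*4 = -28)
X(M) = M^(3/2)
E(a) = -28
E(X(24)) - B(G) = -28 - (8 + 13*(221/619)) = -28 - (8 + 2873/619) = -28 - 1*7825/619 = -28 - 7825/619 = -25157/619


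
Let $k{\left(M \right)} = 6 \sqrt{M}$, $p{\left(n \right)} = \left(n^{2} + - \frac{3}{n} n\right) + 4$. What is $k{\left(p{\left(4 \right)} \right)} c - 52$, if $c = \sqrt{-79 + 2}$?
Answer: $-52 + 6 i \sqrt{1309} \approx -52.0 + 217.08 i$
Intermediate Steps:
$p{\left(n \right)} = 1 + n^{2}$ ($p{\left(n \right)} = \left(n^{2} - 3\right) + 4 = \left(-3 + n^{2}\right) + 4 = 1 + n^{2}$)
$c = i \sqrt{77}$ ($c = \sqrt{-77} = i \sqrt{77} \approx 8.775 i$)
$k{\left(p{\left(4 \right)} \right)} c - 52 = 6 \sqrt{1 + 4^{2}} i \sqrt{77} - 52 = 6 \sqrt{1 + 16} i \sqrt{77} - 52 = 6 \sqrt{17} i \sqrt{77} - 52 = 6 i \sqrt{1309} - 52 = -52 + 6 i \sqrt{1309}$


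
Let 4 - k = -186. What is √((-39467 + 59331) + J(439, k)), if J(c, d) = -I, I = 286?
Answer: √19578 ≈ 139.92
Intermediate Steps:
k = 190 (k = 4 - 1*(-186) = 4 + 186 = 190)
J(c, d) = -286 (J(c, d) = -1*286 = -286)
√((-39467 + 59331) + J(439, k)) = √((-39467 + 59331) - 286) = √(19864 - 286) = √19578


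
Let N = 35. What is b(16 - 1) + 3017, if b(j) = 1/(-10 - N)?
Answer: 135764/45 ≈ 3017.0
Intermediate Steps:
b(j) = -1/45 (b(j) = 1/(-10 - 1*35) = 1/(-10 - 35) = 1/(-45) = -1/45)
b(16 - 1) + 3017 = -1/45 + 3017 = 135764/45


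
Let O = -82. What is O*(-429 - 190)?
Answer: 50758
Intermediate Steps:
O*(-429 - 190) = -82*(-429 - 190) = -82*(-619) = 50758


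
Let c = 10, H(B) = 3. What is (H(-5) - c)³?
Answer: -343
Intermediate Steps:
(H(-5) - c)³ = (3 - 1*10)³ = (3 - 10)³ = (-7)³ = -343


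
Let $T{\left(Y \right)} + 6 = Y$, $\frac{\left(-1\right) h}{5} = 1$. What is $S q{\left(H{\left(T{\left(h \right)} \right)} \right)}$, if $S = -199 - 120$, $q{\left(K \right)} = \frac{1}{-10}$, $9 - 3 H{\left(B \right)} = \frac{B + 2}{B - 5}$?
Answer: $\frac{319}{10} \approx 31.9$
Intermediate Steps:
$h = -5$ ($h = \left(-5\right) 1 = -5$)
$T{\left(Y \right)} = -6 + Y$
$H{\left(B \right)} = 3 - \frac{2 + B}{3 \left(-5 + B\right)}$ ($H{\left(B \right)} = 3 - \frac{\left(B + 2\right) \frac{1}{B - 5}}{3} = 3 - \frac{\left(2 + B\right) \frac{1}{-5 + B}}{3} = 3 - \frac{\frac{1}{-5 + B} \left(2 + B\right)}{3} = 3 - \frac{2 + B}{3 \left(-5 + B\right)}$)
$q{\left(K \right)} = - \frac{1}{10}$
$S = -319$ ($S = -199 - 120 = -319$)
$S q{\left(H{\left(T{\left(h \right)} \right)} \right)} = \left(-319\right) \left(- \frac{1}{10}\right) = \frac{319}{10}$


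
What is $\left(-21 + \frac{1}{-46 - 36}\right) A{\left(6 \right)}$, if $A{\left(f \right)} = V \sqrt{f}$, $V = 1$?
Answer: $- \frac{1723 \sqrt{6}}{82} \approx -51.469$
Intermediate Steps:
$A{\left(f \right)} = \sqrt{f}$ ($A{\left(f \right)} = 1 \sqrt{f} = \sqrt{f}$)
$\left(-21 + \frac{1}{-46 - 36}\right) A{\left(6 \right)} = \left(-21 + \frac{1}{-46 - 36}\right) \sqrt{6} = \left(-21 + \frac{1}{-82}\right) \sqrt{6} = \left(-21 - \frac{1}{82}\right) \sqrt{6} = - \frac{1723 \sqrt{6}}{82}$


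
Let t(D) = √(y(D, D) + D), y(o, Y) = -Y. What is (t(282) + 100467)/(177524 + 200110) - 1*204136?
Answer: -25696197919/125878 ≈ -2.0414e+5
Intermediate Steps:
t(D) = 0 (t(D) = √(-D + D) = √0 = 0)
(t(282) + 100467)/(177524 + 200110) - 1*204136 = (0 + 100467)/(177524 + 200110) - 1*204136 = 100467/377634 - 204136 = 100467*(1/377634) - 204136 = 33489/125878 - 204136 = -25696197919/125878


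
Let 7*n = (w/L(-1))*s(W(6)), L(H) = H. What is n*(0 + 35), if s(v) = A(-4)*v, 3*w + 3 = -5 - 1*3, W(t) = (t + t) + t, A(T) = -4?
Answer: -1320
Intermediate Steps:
W(t) = 3*t (W(t) = 2*t + t = 3*t)
w = -11/3 (w = -1 + (-5 - 1*3)/3 = -1 + (-5 - 3)/3 = -1 + (⅓)*(-8) = -1 - 8/3 = -11/3 ≈ -3.6667)
s(v) = -4*v
n = -264/7 (n = ((-11/3/(-1))*(-12*6))/7 = ((-11/3*(-1))*(-4*18))/7 = ((11/3)*(-72))/7 = (⅐)*(-264) = -264/7 ≈ -37.714)
n*(0 + 35) = -264*(0 + 35)/7 = -264/7*35 = -1320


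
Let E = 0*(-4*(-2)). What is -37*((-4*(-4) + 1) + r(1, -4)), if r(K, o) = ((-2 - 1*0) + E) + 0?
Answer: -555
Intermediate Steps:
E = 0 (E = 0*8 = 0)
r(K, o) = -2 (r(K, o) = ((-2 - 1*0) + 0) + 0 = ((-2 + 0) + 0) + 0 = (-2 + 0) + 0 = -2 + 0 = -2)
-37*((-4*(-4) + 1) + r(1, -4)) = -37*((-4*(-4) + 1) - 2) = -37*((16 + 1) - 2) = -37*(17 - 2) = -37*15 = -555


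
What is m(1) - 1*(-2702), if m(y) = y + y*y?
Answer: 2704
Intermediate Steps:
m(y) = y + y**2
m(1) - 1*(-2702) = 1*(1 + 1) - 1*(-2702) = 1*2 + 2702 = 2 + 2702 = 2704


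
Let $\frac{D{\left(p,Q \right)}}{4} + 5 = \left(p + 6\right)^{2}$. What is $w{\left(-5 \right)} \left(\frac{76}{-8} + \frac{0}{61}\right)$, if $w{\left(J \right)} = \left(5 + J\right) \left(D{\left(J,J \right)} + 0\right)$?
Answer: $0$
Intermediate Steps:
$D{\left(p,Q \right)} = -20 + 4 \left(6 + p\right)^{2}$ ($D{\left(p,Q \right)} = -20 + 4 \left(p + 6\right)^{2} = -20 + 4 \left(6 + p\right)^{2}$)
$w{\left(J \right)} = \left(-20 + 4 \left(6 + J\right)^{2}\right) \left(5 + J\right)$ ($w{\left(J \right)} = \left(5 + J\right) \left(\left(-20 + 4 \left(6 + J\right)^{2}\right) + 0\right) = \left(5 + J\right) \left(-20 + 4 \left(6 + J\right)^{2}\right) = \left(-20 + 4 \left(6 + J\right)^{2}\right) \left(5 + J\right)$)
$w{\left(-5 \right)} \left(\frac{76}{-8} + \frac{0}{61}\right) = 4 \left(-5 + \left(6 - 5\right)^{2}\right) \left(5 - 5\right) \left(\frac{76}{-8} + \frac{0}{61}\right) = 4 \left(-5 + 1^{2}\right) 0 \left(76 \left(- \frac{1}{8}\right) + 0 \cdot \frac{1}{61}\right) = 4 \left(-5 + 1\right) 0 \left(- \frac{19}{2} + 0\right) = 4 \left(-4\right) 0 \left(- \frac{19}{2}\right) = 0 \left(- \frac{19}{2}\right) = 0$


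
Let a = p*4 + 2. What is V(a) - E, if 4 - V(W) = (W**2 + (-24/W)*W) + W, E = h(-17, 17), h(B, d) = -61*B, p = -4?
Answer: -1191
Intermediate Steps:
E = 1037 (E = -61*(-17) = 1037)
a = -14 (a = -4*4 + 2 = -16 + 2 = -14)
V(W) = 28 - W - W**2 (V(W) = 4 - ((W**2 + (-24/W)*W) + W) = 4 - ((W**2 - 24) + W) = 4 - ((-24 + W**2) + W) = 4 - (-24 + W + W**2) = 4 + (24 - W - W**2) = 28 - W - W**2)
V(a) - E = (28 - 1*(-14) - 1*(-14)**2) - 1*1037 = (28 + 14 - 1*196) - 1037 = (28 + 14 - 196) - 1037 = -154 - 1037 = -1191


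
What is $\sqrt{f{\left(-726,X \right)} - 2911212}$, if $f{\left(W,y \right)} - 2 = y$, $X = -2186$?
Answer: $2 i \sqrt{728349} \approx 1706.9 i$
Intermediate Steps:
$f{\left(W,y \right)} = 2 + y$
$\sqrt{f{\left(-726,X \right)} - 2911212} = \sqrt{\left(2 - 2186\right) - 2911212} = \sqrt{-2184 - 2911212} = \sqrt{-2913396} = 2 i \sqrt{728349}$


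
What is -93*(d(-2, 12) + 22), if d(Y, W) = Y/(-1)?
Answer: -2232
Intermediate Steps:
d(Y, W) = -Y (d(Y, W) = Y*(-1) = -Y)
-93*(d(-2, 12) + 22) = -93*(-1*(-2) + 22) = -93*(2 + 22) = -93*24 = -2232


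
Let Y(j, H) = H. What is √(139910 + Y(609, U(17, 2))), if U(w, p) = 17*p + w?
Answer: √139961 ≈ 374.11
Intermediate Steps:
U(w, p) = w + 17*p
√(139910 + Y(609, U(17, 2))) = √(139910 + (17 + 17*2)) = √(139910 + (17 + 34)) = √(139910 + 51) = √139961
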